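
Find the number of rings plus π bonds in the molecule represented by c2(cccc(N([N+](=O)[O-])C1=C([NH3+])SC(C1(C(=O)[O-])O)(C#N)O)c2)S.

10

Molecular formula from the SMILES: C12H10N4O6S2.
DoU = (2C + 2 + N − H − X)/2 = (2·12 + 2 + 4 − 10 − 0)/2 = 20/2 = 10.
(Structurally: 2 ring(s) + 8 π bond(s) = 10.)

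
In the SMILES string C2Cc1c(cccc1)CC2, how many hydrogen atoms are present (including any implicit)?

12

Hydrogens are implicit in SMILES; fill each atom to its normal valence:
  4 × C: 2 H each → 8
  4 × C (aromatic): 1 H each → 4
  2 × C (aromatic): no H
  Total hydrogens = 12.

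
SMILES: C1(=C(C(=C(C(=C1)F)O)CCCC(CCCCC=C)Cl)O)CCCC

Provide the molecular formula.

Heavy atoms from the SMILES: 20 C, 1 Cl, 1 F, 2 O.
Implicit hydrogens by atom environment:
  11 × C: 2 H each → 22
  5 × C (aromatic): no H
  2 × C: 1 H each → 2
  2 × O: 1 H each → 2
  1 × C: 3 H
  1 × C (aromatic): 1 H
  1 × Cl: no H
  1 × F: no H
  Total hydrogens = 30.
Molecular formula: C20H30ClFO2

C20H30ClFO2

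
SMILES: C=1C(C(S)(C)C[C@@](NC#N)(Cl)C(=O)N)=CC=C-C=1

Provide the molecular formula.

Heavy atoms from the SMILES: 12 C, 1 Cl, 3 N, 1 O, 1 S.
Implicit hydrogens by atom environment:
  5 × C (aromatic): 1 H each → 5
  4 × C: no H
  1 × C: 3 H
  1 × C: 2 H
  1 × C (aromatic): no H
  1 × Cl: no H
  1 × N: 2 H
  1 × N: 1 H
  1 × N: no H
  1 × O: no H
  1 × S: 1 H
  Total hydrogens = 14.
Molecular formula: C12H14ClN3OS

C12H14ClN3OS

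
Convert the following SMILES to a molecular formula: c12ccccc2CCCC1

C10H12

Heavy atoms from the SMILES: 10 C.
Implicit hydrogens by atom environment:
  4 × C: 2 H each → 8
  4 × C (aromatic): 1 H each → 4
  2 × C (aromatic): no H
  Total hydrogens = 12.
Molecular formula: C10H12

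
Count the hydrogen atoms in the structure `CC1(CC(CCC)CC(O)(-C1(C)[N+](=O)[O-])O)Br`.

20

Hydrogens are implicit in SMILES; fill each atom to its normal valence:
  4 × C: 2 H each → 8
  3 × C: 3 H each → 9
  3 × C: no H
  2 × O: 1 H each → 2
  1 × Br: no H
  1 × C: 1 H
  1 × N (charge +1): no H
  1 × O: no H
  1 × O (charge -1): no H
  Total hydrogens = 20.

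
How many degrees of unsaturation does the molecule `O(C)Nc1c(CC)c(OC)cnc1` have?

Molecular formula from the SMILES: C9H14N2O2.
DoU = (2C + 2 + N − H − X)/2 = (2·9 + 2 + 2 − 14 − 0)/2 = 8/2 = 4.
(Structurally: 1 ring(s) + 3 π bond(s) = 4.)

4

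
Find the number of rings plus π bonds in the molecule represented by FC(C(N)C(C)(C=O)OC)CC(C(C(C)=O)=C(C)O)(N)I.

3

Molecular formula from the SMILES: C13H22FIN2O4.
DoU = (2C + 2 + N − H − X)/2 = (2·13 + 2 + 2 − 22 − 2)/2 = 6/2 = 3.
(Structurally: 0 ring(s) + 3 π bond(s) = 3.)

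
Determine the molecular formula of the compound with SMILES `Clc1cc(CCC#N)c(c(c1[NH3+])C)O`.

C10H12ClN2O+

Heavy atoms from the SMILES: 10 C, 1 Cl, 2 N, 1 O.
Implicit hydrogens by atom environment:
  5 × C (aromatic): no H
  2 × C: 2 H each → 4
  1 × C: 3 H
  1 × C (aromatic): 1 H
  1 × C: no H
  1 × Cl: no H
  1 × N (charge +1): 3 H
  1 × N: no H
  1 × O: 1 H
  Total hydrogens = 12.
Net charge +1.
Molecular formula: C10H12ClN2O+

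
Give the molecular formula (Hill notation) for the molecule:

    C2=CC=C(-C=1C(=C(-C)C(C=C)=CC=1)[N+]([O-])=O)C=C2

Heavy atoms from the SMILES: 15 C, 1 N, 2 O.
Implicit hydrogens by atom environment:
  7 × C (aromatic): 1 H each → 7
  5 × C (aromatic): no H
  1 × C: 3 H
  1 × C: 2 H
  1 × C: 1 H
  1 × N (charge +1): no H
  1 × O: no H
  1 × O (charge -1): no H
  Total hydrogens = 13.
Molecular formula: C15H13NO2

C15H13NO2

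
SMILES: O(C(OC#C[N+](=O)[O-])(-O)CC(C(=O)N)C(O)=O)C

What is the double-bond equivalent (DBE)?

Molecular formula from the SMILES: C8H10N2O8.
DoU = (2C + 2 + N − H − X)/2 = (2·8 + 2 + 2 − 10 − 0)/2 = 10/2 = 5.
(Structurally: 0 ring(s) + 5 π bond(s) = 5.)

5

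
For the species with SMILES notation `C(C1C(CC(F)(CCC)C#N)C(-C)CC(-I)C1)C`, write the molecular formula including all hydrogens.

C15H25FIN

Heavy atoms from the SMILES: 15 C, 1 F, 1 I, 1 N.
Implicit hydrogens by atom environment:
  6 × C: 2 H each → 12
  4 × C: 1 H each → 4
  3 × C: 3 H each → 9
  2 × C: no H
  1 × F: no H
  1 × I: no H
  1 × N: no H
  Total hydrogens = 25.
Molecular formula: C15H25FIN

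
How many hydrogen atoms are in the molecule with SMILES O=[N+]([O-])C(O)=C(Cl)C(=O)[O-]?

1

Hydrogens are implicit in SMILES; fill each atom to its normal valence:
  3 × C: no H
  2 × O: no H
  2 × O (charge -1): no H
  1 × Cl: no H
  1 × N (charge +1): no H
  1 × O: 1 H
  Total hydrogens = 1.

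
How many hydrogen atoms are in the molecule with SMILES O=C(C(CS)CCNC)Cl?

12

Hydrogens are implicit in SMILES; fill each atom to its normal valence:
  3 × C: 2 H each → 6
  1 × C: 3 H
  1 × C: 1 H
  1 × C: no H
  1 × Cl: no H
  1 × N: 1 H
  1 × O: no H
  1 × S: 1 H
  Total hydrogens = 12.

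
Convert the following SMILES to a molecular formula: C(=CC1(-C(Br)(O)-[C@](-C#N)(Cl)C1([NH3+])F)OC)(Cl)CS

C9H11BrCl2FN2O2S+

Heavy atoms from the SMILES: 1 Br, 9 C, 2 Cl, 1 F, 2 N, 2 O, 1 S.
Implicit hydrogens by atom environment:
  6 × C: no H
  2 × Cl: no H
  1 × Br: no H
  1 × C: 3 H
  1 × C: 2 H
  1 × C: 1 H
  1 × F: no H
  1 × N (charge +1): 3 H
  1 × N: no H
  1 × O: 1 H
  1 × O: no H
  1 × S: 1 H
  Total hydrogens = 11.
Net charge +1.
Molecular formula: C9H11BrCl2FN2O2S+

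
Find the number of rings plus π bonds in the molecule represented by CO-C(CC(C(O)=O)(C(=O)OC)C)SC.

2

Molecular formula from the SMILES: C9H16O5S.
DoU = (2C + 2 + N − H − X)/2 = (2·9 + 2 + 0 − 16 − 0)/2 = 4/2 = 2.
(Structurally: 0 ring(s) + 2 π bond(s) = 2.)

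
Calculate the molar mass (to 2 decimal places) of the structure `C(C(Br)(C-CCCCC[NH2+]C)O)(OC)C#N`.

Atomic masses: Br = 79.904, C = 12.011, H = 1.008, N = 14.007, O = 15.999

294.21

Molecular formula: C11H22BrN2O2+.
M = 1×79.904 + 11×12.011 + 22×1.008 + 2×14.007 + 2×15.999 = 294.21 g/mol.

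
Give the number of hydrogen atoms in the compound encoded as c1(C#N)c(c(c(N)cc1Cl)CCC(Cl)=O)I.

7

Hydrogens are implicit in SMILES; fill each atom to its normal valence:
  5 × C (aromatic): no H
  2 × C: 2 H each → 4
  2 × C: no H
  2 × Cl: no H
  1 × C (aromatic): 1 H
  1 × I: no H
  1 × N: 2 H
  1 × N: no H
  1 × O: no H
  Total hydrogens = 7.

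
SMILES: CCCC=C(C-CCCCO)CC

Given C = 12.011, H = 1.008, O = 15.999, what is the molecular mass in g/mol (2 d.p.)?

184.32

Molecular formula: C12H24O.
M = 12×12.011 + 24×1.008 + 1×15.999 = 184.32 g/mol.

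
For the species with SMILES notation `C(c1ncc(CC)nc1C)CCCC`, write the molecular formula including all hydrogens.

Heavy atoms from the SMILES: 12 C, 2 N.
Implicit hydrogens by atom environment:
  5 × C: 2 H each → 10
  3 × C: 3 H each → 9
  3 × C (aromatic): no H
  2 × N (aromatic): no H
  1 × C (aromatic): 1 H
  Total hydrogens = 20.
Molecular formula: C12H20N2

C12H20N2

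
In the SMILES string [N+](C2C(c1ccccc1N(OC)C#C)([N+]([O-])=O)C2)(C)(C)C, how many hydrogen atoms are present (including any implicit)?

20

Hydrogens are implicit in SMILES; fill each atom to its normal valence:
  4 × C: 3 H each → 12
  4 × C (aromatic): 1 H each → 4
  2 × C: 1 H each → 2
  2 × C: no H
  2 × C (aromatic): no H
  2 × N (charge +1): no H
  2 × O: no H
  1 × C: 2 H
  1 × N: no H
  1 × O (charge -1): no H
  Total hydrogens = 20.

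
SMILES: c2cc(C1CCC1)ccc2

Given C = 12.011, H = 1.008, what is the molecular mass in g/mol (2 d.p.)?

Molecular formula: C10H12.
M = 10×12.011 + 12×1.008 = 132.21 g/mol.

132.21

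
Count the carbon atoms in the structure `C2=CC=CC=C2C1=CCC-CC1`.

12

The symbol for carbon appears 12 times in the SMILES.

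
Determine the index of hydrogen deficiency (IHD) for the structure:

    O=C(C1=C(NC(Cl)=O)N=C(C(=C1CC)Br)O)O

6

Molecular formula from the SMILES: C9H8BrClN2O4.
DoU = (2C + 2 + N − H − X)/2 = (2·9 + 2 + 2 − 8 − 2)/2 = 12/2 = 6.
(Structurally: 1 ring(s) + 5 π bond(s) = 6.)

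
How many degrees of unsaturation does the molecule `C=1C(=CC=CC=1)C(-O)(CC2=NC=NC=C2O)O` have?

Molecular formula from the SMILES: C12H12N2O3.
DoU = (2C + 2 + N − H − X)/2 = (2·12 + 2 + 2 − 12 − 0)/2 = 16/2 = 8.
(Structurally: 2 ring(s) + 6 π bond(s) = 8.)

8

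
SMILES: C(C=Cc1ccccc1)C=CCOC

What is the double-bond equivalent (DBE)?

6

Molecular formula from the SMILES: C13H16O.
DoU = (2C + 2 + N − H − X)/2 = (2·13 + 2 + 0 − 16 − 0)/2 = 12/2 = 6.
(Structurally: 1 ring(s) + 5 π bond(s) = 6.)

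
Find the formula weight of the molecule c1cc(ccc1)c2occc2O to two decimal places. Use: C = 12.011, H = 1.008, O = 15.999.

160.17

Molecular formula: C10H8O2.
M = 10×12.011 + 8×1.008 + 2×15.999 = 160.17 g/mol.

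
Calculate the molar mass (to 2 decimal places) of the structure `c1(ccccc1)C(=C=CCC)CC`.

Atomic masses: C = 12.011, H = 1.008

172.27

Molecular formula: C13H16.
M = 13×12.011 + 16×1.008 = 172.27 g/mol.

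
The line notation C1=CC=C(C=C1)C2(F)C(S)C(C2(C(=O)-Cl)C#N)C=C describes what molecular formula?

Heavy atoms from the SMILES: 14 C, 1 Cl, 1 F, 1 N, 1 O, 1 S.
Implicit hydrogens by atom environment:
  5 × C (aromatic): 1 H each → 5
  4 × C: no H
  3 × C: 1 H each → 3
  1 × C: 2 H
  1 × C (aromatic): no H
  1 × Cl: no H
  1 × F: no H
  1 × N: no H
  1 × O: no H
  1 × S: 1 H
  Total hydrogens = 11.
Molecular formula: C14H11ClFNOS

C14H11ClFNOS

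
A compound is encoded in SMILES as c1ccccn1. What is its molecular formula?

C5H5N

Heavy atoms from the SMILES: 5 C, 1 N.
Implicit hydrogens by atom environment:
  5 × C (aromatic): 1 H each → 5
  1 × N (aromatic): no H
  Total hydrogens = 5.
Molecular formula: C5H5N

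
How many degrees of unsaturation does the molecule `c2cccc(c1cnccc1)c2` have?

8

Molecular formula from the SMILES: C11H9N.
DoU = (2C + 2 + N − H − X)/2 = (2·11 + 2 + 1 − 9 − 0)/2 = 16/2 = 8.
(Structurally: 2 ring(s) + 6 π bond(s) = 8.)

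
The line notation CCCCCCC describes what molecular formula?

C7H16

Heavy atoms from the SMILES: 7 C.
Implicit hydrogens by atom environment:
  5 × C: 2 H each → 10
  2 × C: 3 H each → 6
  Total hydrogens = 16.
Molecular formula: C7H16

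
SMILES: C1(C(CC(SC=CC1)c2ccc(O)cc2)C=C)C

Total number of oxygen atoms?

The symbol for oxygen appears 1 time in the SMILES.

1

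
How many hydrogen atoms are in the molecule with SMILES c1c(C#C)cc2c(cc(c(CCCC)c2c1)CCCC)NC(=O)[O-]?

Hydrogens are implicit in SMILES; fill each atom to its normal valence:
  6 × C: 2 H each → 12
  6 × C (aromatic): no H
  4 × C (aromatic): 1 H each → 4
  2 × C: 3 H each → 6
  2 × C: no H
  1 × C: 1 H
  1 × N: 1 H
  1 × O: no H
  1 × O (charge -1): no H
  Total hydrogens = 24.

24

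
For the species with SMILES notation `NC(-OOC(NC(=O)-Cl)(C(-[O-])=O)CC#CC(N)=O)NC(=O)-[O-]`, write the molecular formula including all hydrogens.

Heavy atoms from the SMILES: 9 C, 1 Cl, 4 N, 8 O.
Implicit hydrogens by atom environment:
  7 × C: no H
  6 × O: no H
  2 × N: 2 H each → 4
  2 × N: 1 H each → 2
  2 × O (charge -1): no H
  1 × C: 2 H
  1 × C: 1 H
  1 × Cl: no H
  Total hydrogens = 9.
Net charge -2.
Molecular formula: [C9H9ClN4O8]2-

[C9H9ClN4O8]2-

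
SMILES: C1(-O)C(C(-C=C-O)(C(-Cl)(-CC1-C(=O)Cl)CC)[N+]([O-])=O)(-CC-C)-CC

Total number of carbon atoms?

The symbol for carbon appears 16 times in the SMILES. (Cl is a single chlorine, not C + l.)

16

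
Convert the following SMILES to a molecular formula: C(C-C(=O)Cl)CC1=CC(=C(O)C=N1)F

C9H9ClFNO2

Heavy atoms from the SMILES: 9 C, 1 Cl, 1 F, 1 N, 2 O.
Implicit hydrogens by atom environment:
  3 × C: 2 H each → 6
  3 × C (aromatic): no H
  2 × C (aromatic): 1 H each → 2
  1 × C: no H
  1 × Cl: no H
  1 × F: no H
  1 × N (aromatic): no H
  1 × O: 1 H
  1 × O: no H
  Total hydrogens = 9.
Molecular formula: C9H9ClFNO2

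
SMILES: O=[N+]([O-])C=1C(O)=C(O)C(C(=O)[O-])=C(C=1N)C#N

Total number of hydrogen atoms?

Hydrogens are implicit in SMILES; fill each atom to its normal valence:
  6 × C (aromatic): no H
  2 × C: no H
  2 × O: 1 H each → 2
  2 × O: no H
  2 × O (charge -1): no H
  1 × N: 2 H
  1 × N: no H
  1 × N (charge +1): no H
  Total hydrogens = 4.

4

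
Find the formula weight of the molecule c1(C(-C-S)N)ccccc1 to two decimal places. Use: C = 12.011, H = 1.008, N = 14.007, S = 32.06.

153.24

Molecular formula: C8H11NS.
M = 8×12.011 + 11×1.008 + 1×14.007 + 1×32.06 = 153.24 g/mol.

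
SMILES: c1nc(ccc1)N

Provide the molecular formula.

Heavy atoms from the SMILES: 5 C, 2 N.
Implicit hydrogens by atom environment:
  4 × C (aromatic): 1 H each → 4
  1 × C (aromatic): no H
  1 × N: 2 H
  1 × N (aromatic): no H
  Total hydrogens = 6.
Molecular formula: C5H6N2

C5H6N2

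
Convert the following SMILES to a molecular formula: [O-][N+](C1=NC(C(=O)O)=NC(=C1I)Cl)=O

C5HClIN3O4

Heavy atoms from the SMILES: 5 C, 1 Cl, 1 I, 3 N, 4 O.
Implicit hydrogens by atom environment:
  4 × C (aromatic): no H
  2 × N (aromatic): no H
  2 × O: no H
  1 × C: no H
  1 × Cl: no H
  1 × I: no H
  1 × N (charge +1): no H
  1 × O: 1 H
  1 × O (charge -1): no H
  Total hydrogens = 1.
Molecular formula: C5HClIN3O4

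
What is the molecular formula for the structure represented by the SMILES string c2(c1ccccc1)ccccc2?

Heavy atoms from the SMILES: 12 C.
Implicit hydrogens by atom environment:
  10 × C (aromatic): 1 H each → 10
  2 × C (aromatic): no H
  Total hydrogens = 10.
Molecular formula: C12H10

C12H10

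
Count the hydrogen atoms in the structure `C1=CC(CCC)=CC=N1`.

Hydrogens are implicit in SMILES; fill each atom to its normal valence:
  4 × C (aromatic): 1 H each → 4
  2 × C: 2 H each → 4
  1 × C: 3 H
  1 × C (aromatic): no H
  1 × N (aromatic): no H
  Total hydrogens = 11.

11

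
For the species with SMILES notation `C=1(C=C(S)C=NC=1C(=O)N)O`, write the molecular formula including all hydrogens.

Heavy atoms from the SMILES: 6 C, 2 N, 2 O, 1 S.
Implicit hydrogens by atom environment:
  3 × C (aromatic): no H
  2 × C (aromatic): 1 H each → 2
  1 × C: no H
  1 × N: 2 H
  1 × N (aromatic): no H
  1 × O: 1 H
  1 × O: no H
  1 × S: 1 H
  Total hydrogens = 6.
Molecular formula: C6H6N2O2S

C6H6N2O2S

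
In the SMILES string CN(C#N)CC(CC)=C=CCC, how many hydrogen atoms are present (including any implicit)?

16

Hydrogens are implicit in SMILES; fill each atom to its normal valence:
  3 × C: 3 H each → 9
  3 × C: 2 H each → 6
  3 × C: no H
  2 × N: no H
  1 × C: 1 H
  Total hydrogens = 16.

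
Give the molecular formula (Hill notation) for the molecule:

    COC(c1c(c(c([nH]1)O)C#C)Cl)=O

C8H6ClNO3

Heavy atoms from the SMILES: 8 C, 1 Cl, 1 N, 3 O.
Implicit hydrogens by atom environment:
  4 × C (aromatic): no H
  2 × C: no H
  2 × O: no H
  1 × C: 3 H
  1 × C: 1 H
  1 × Cl: no H
  1 × N (aromatic): 1 H
  1 × O: 1 H
  Total hydrogens = 6.
Molecular formula: C8H6ClNO3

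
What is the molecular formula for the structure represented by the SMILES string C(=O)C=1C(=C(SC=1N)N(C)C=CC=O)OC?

C10H12N2O3S

Heavy atoms from the SMILES: 10 C, 2 N, 3 O, 1 S.
Implicit hydrogens by atom environment:
  4 × C: 1 H each → 4
  4 × C (aromatic): no H
  3 × O: no H
  2 × C: 3 H each → 6
  1 × N: 2 H
  1 × N: no H
  1 × S (aromatic): no H
  Total hydrogens = 12.
Molecular formula: C10H12N2O3S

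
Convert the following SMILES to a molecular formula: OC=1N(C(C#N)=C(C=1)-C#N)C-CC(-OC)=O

Heavy atoms from the SMILES: 10 C, 3 N, 3 O.
Implicit hydrogens by atom environment:
  3 × C (aromatic): no H
  3 × C: no H
  2 × C: 2 H each → 4
  2 × N: no H
  2 × O: no H
  1 × C: 3 H
  1 × C (aromatic): 1 H
  1 × N (aromatic): no H
  1 × O: 1 H
  Total hydrogens = 9.
Molecular formula: C10H9N3O3

C10H9N3O3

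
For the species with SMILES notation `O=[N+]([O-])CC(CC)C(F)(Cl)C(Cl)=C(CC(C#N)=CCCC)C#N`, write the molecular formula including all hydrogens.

Heavy atoms from the SMILES: 15 C, 2 Cl, 1 F, 3 N, 2 O.
Implicit hydrogens by atom environment:
  6 × C: no H
  5 × C: 2 H each → 10
  2 × C: 3 H each → 6
  2 × C: 1 H each → 2
  2 × Cl: no H
  2 × N: no H
  1 × F: no H
  1 × N (charge +1): no H
  1 × O: no H
  1 × O (charge -1): no H
  Total hydrogens = 18.
Molecular formula: C15H18Cl2FN3O2

C15H18Cl2FN3O2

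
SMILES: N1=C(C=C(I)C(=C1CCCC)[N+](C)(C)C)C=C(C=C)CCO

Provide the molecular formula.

Heavy atoms from the SMILES: 18 C, 1 I, 2 N, 1 O.
Implicit hydrogens by atom environment:
  6 × C: 2 H each → 12
  4 × C: 3 H each → 12
  4 × C (aromatic): no H
  2 × C: 1 H each → 2
  1 × C (aromatic): 1 H
  1 × C: no H
  1 × I: no H
  1 × N (aromatic): no H
  1 × N (charge +1): no H
  1 × O: 1 H
  Total hydrogens = 28.
Net charge +1.
Molecular formula: C18H28IN2O+

C18H28IN2O+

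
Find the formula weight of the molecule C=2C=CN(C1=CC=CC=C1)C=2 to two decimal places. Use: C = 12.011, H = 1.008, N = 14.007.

143.19

Molecular formula: C10H9N.
M = 10×12.011 + 9×1.008 + 1×14.007 = 143.19 g/mol.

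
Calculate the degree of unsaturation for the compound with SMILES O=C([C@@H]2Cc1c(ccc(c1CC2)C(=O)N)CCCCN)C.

7

Molecular formula from the SMILES: C17H24N2O2.
DoU = (2C + 2 + N − H − X)/2 = (2·17 + 2 + 2 − 24 − 0)/2 = 14/2 = 7.
(Structurally: 2 ring(s) + 5 π bond(s) = 7.)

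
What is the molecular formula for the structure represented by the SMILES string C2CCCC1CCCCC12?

C10H18

Heavy atoms from the SMILES: 10 C.
Implicit hydrogens by atom environment:
  8 × C: 2 H each → 16
  2 × C: 1 H each → 2
  Total hydrogens = 18.
Molecular formula: C10H18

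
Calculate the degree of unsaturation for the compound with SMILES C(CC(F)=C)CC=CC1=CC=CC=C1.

6

Molecular formula from the SMILES: C13H15F.
DoU = (2C + 2 + N − H − X)/2 = (2·13 + 2 + 0 − 15 − 1)/2 = 12/2 = 6.
(Structurally: 1 ring(s) + 5 π bond(s) = 6.)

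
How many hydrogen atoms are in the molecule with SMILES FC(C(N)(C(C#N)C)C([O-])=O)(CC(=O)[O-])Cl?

8

Hydrogens are implicit in SMILES; fill each atom to its normal valence:
  5 × C: no H
  2 × O: no H
  2 × O (charge -1): no H
  1 × C: 3 H
  1 × C: 2 H
  1 × C: 1 H
  1 × Cl: no H
  1 × F: no H
  1 × N: 2 H
  1 × N: no H
  Total hydrogens = 8.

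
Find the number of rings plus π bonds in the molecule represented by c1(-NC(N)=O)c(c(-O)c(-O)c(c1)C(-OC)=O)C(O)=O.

7

Molecular formula from the SMILES: C10H10N2O7.
DoU = (2C + 2 + N − H − X)/2 = (2·10 + 2 + 2 − 10 − 0)/2 = 14/2 = 7.
(Structurally: 1 ring(s) + 6 π bond(s) = 7.)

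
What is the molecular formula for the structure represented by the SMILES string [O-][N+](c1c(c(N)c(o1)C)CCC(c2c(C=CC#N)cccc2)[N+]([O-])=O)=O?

Heavy atoms from the SMILES: 17 C, 4 N, 5 O.
Implicit hydrogens by atom environment:
  6 × C (aromatic): no H
  4 × C (aromatic): 1 H each → 4
  3 × C: 1 H each → 3
  2 × C: 2 H each → 4
  2 × N (charge +1): no H
  2 × O: no H
  2 × O (charge -1): no H
  1 × C: 3 H
  1 × C: no H
  1 × N: 2 H
  1 × N: no H
  1 × O (aromatic): no H
  Total hydrogens = 16.
Molecular formula: C17H16N4O5

C17H16N4O5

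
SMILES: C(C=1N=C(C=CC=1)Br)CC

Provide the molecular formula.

C8H10BrN

Heavy atoms from the SMILES: 1 Br, 8 C, 1 N.
Implicit hydrogens by atom environment:
  3 × C (aromatic): 1 H each → 3
  2 × C: 2 H each → 4
  2 × C (aromatic): no H
  1 × Br: no H
  1 × C: 3 H
  1 × N (aromatic): no H
  Total hydrogens = 10.
Molecular formula: C8H10BrN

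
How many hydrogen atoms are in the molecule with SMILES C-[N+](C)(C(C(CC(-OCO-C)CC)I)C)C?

27

Hydrogens are implicit in SMILES; fill each atom to its normal valence:
  6 × C: 3 H each → 18
  3 × C: 2 H each → 6
  3 × C: 1 H each → 3
  2 × O: no H
  1 × I: no H
  1 × N (charge +1): no H
  Total hydrogens = 27.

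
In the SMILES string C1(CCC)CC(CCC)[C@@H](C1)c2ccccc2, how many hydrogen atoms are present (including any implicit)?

26

Hydrogens are implicit in SMILES; fill each atom to its normal valence:
  6 × C: 2 H each → 12
  5 × C (aromatic): 1 H each → 5
  3 × C: 1 H each → 3
  2 × C: 3 H each → 6
  1 × C (aromatic): no H
  Total hydrogens = 26.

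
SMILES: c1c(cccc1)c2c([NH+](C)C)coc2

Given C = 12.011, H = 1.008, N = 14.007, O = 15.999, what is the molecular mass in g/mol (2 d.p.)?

Molecular formula: C12H14NO+.
M = 12×12.011 + 14×1.008 + 1×14.007 + 1×15.999 = 188.25 g/mol.

188.25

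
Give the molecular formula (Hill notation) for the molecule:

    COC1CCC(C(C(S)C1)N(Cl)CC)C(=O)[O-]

C11H19ClNO3S-

Heavy atoms from the SMILES: 11 C, 1 Cl, 1 N, 3 O, 1 S.
Implicit hydrogens by atom environment:
  4 × C: 2 H each → 8
  4 × C: 1 H each → 4
  2 × C: 3 H each → 6
  2 × O: no H
  1 × C: no H
  1 × Cl: no H
  1 × N: no H
  1 × O (charge -1): no H
  1 × S: 1 H
  Total hydrogens = 19.
Net charge -1.
Molecular formula: C11H19ClNO3S-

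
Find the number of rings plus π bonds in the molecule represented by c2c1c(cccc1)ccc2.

Molecular formula from the SMILES: C10H8.
DoU = (2C + 2 + N − H − X)/2 = (2·10 + 2 + 0 − 8 − 0)/2 = 14/2 = 7.
(Structurally: 2 ring(s) + 5 π bond(s) = 7.)

7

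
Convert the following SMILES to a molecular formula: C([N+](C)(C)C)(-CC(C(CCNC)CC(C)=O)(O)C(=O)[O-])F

C14H27FN2O4

Heavy atoms from the SMILES: 14 C, 1 F, 2 N, 4 O.
Implicit hydrogens by atom environment:
  5 × C: 3 H each → 15
  4 × C: 2 H each → 8
  3 × C: no H
  2 × C: 1 H each → 2
  2 × O: no H
  1 × F: no H
  1 × N: 1 H
  1 × N (charge +1): no H
  1 × O: 1 H
  1 × O (charge -1): no H
  Total hydrogens = 27.
Molecular formula: C14H27FN2O4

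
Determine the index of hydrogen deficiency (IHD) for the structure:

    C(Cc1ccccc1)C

4

Molecular formula from the SMILES: C9H12.
DoU = (2C + 2 + N − H − X)/2 = (2·9 + 2 + 0 − 12 − 0)/2 = 8/2 = 4.
(Structurally: 1 ring(s) + 3 π bond(s) = 4.)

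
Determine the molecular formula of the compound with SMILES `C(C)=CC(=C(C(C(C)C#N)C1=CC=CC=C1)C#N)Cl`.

C16H15ClN2

Heavy atoms from the SMILES: 16 C, 1 Cl, 2 N.
Implicit hydrogens by atom environment:
  5 × C (aromatic): 1 H each → 5
  4 × C: 1 H each → 4
  4 × C: no H
  2 × C: 3 H each → 6
  2 × N: no H
  1 × C (aromatic): no H
  1 × Cl: no H
  Total hydrogens = 15.
Molecular formula: C16H15ClN2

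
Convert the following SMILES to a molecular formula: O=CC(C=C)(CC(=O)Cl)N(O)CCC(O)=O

C9H12ClNO5

Heavy atoms from the SMILES: 9 C, 1 Cl, 1 N, 5 O.
Implicit hydrogens by atom environment:
  4 × C: 2 H each → 8
  3 × C: no H
  3 × O: no H
  2 × C: 1 H each → 2
  2 × O: 1 H each → 2
  1 × Cl: no H
  1 × N: no H
  Total hydrogens = 12.
Molecular formula: C9H12ClNO5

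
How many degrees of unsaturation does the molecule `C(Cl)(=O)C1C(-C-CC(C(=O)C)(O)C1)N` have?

Molecular formula from the SMILES: C9H14ClNO3.
DoU = (2C + 2 + N − H − X)/2 = (2·9 + 2 + 1 − 14 − 1)/2 = 6/2 = 3.
(Structurally: 1 ring(s) + 2 π bond(s) = 3.)

3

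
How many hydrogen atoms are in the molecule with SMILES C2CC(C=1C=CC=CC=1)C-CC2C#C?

Hydrogens are implicit in SMILES; fill each atom to its normal valence:
  5 × C (aromatic): 1 H each → 5
  4 × C: 2 H each → 8
  3 × C: 1 H each → 3
  1 × C: no H
  1 × C (aromatic): no H
  Total hydrogens = 16.

16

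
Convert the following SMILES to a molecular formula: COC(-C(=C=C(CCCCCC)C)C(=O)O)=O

C13H20O4

Heavy atoms from the SMILES: 13 C, 4 O.
Implicit hydrogens by atom environment:
  5 × C: 2 H each → 10
  5 × C: no H
  3 × C: 3 H each → 9
  3 × O: no H
  1 × O: 1 H
  Total hydrogens = 20.
Molecular formula: C13H20O4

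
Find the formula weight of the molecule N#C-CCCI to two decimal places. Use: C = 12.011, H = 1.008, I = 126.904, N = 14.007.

195.00

Molecular formula: C4H6IN.
M = 4×12.011 + 6×1.008 + 1×126.904 + 1×14.007 = 195.00 g/mol.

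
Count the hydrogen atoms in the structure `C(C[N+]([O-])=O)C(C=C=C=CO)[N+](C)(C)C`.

Hydrogens are implicit in SMILES; fill each atom to its normal valence:
  3 × C: 3 H each → 9
  3 × C: 1 H each → 3
  2 × C: 2 H each → 4
  2 × C: no H
  2 × N (charge +1): no H
  1 × O: 1 H
  1 × O: no H
  1 × O (charge -1): no H
  Total hydrogens = 17.

17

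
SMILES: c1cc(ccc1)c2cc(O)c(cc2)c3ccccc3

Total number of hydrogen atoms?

14

Hydrogens are implicit in SMILES; fill each atom to its normal valence:
  13 × C (aromatic): 1 H each → 13
  5 × C (aromatic): no H
  1 × O: 1 H
  Total hydrogens = 14.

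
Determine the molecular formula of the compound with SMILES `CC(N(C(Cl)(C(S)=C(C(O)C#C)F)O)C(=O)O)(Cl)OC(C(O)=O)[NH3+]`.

Heavy atoms from the SMILES: 11 C, 2 Cl, 1 F, 2 N, 7 O, 1 S.
Implicit hydrogens by atom environment:
  7 × C: no H
  4 × O: 1 H each → 4
  3 × C: 1 H each → 3
  3 × O: no H
  2 × Cl: no H
  1 × C: 3 H
  1 × F: no H
  1 × N (charge +1): 3 H
  1 × N: no H
  1 × S: 1 H
  Total hydrogens = 14.
Net charge +1.
Molecular formula: C11H14Cl2FN2O7S+

C11H14Cl2FN2O7S+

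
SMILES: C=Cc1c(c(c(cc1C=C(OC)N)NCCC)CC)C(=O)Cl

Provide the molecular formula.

C17H23ClN2O2

Heavy atoms from the SMILES: 17 C, 1 Cl, 2 N, 2 O.
Implicit hydrogens by atom environment:
  5 × C (aromatic): no H
  4 × C: 2 H each → 8
  3 × C: 3 H each → 9
  2 × C: 1 H each → 2
  2 × C: no H
  2 × O: no H
  1 × C (aromatic): 1 H
  1 × Cl: no H
  1 × N: 2 H
  1 × N: 1 H
  Total hydrogens = 23.
Molecular formula: C17H23ClN2O2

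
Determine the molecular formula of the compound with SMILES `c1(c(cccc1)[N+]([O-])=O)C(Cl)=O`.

Heavy atoms from the SMILES: 7 C, 1 Cl, 1 N, 3 O.
Implicit hydrogens by atom environment:
  4 × C (aromatic): 1 H each → 4
  2 × C (aromatic): no H
  2 × O: no H
  1 × C: no H
  1 × Cl: no H
  1 × N (charge +1): no H
  1 × O (charge -1): no H
  Total hydrogens = 4.
Molecular formula: C7H4ClNO3

C7H4ClNO3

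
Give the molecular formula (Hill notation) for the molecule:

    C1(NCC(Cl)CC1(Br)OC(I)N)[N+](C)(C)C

C9H19BrClIN3O+

Heavy atoms from the SMILES: 1 Br, 9 C, 1 Cl, 1 I, 3 N, 1 O.
Implicit hydrogens by atom environment:
  3 × C: 3 H each → 9
  3 × C: 1 H each → 3
  2 × C: 2 H each → 4
  1 × Br: no H
  1 × C: no H
  1 × Cl: no H
  1 × I: no H
  1 × N: 2 H
  1 × N: 1 H
  1 × N (charge +1): no H
  1 × O: no H
  Total hydrogens = 19.
Net charge +1.
Molecular formula: C9H19BrClIN3O+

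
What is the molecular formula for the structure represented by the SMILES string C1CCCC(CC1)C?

Heavy atoms from the SMILES: 8 C.
Implicit hydrogens by atom environment:
  6 × C: 2 H each → 12
  1 × C: 3 H
  1 × C: 1 H
  Total hydrogens = 16.
Molecular formula: C8H16

C8H16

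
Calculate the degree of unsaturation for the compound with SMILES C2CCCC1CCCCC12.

Molecular formula from the SMILES: C10H18.
DoU = (2C + 2 + N − H − X)/2 = (2·10 + 2 + 0 − 18 − 0)/2 = 4/2 = 2.
(Structurally: 2 ring(s) + 0 π bond(s) = 2.)

2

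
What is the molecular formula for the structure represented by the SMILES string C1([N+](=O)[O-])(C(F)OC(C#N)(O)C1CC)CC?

Heavy atoms from the SMILES: 9 C, 1 F, 2 N, 4 O.
Implicit hydrogens by atom environment:
  3 × C: no H
  2 × C: 3 H each → 6
  2 × C: 2 H each → 4
  2 × C: 1 H each → 2
  2 × O: no H
  1 × F: no H
  1 × N: no H
  1 × N (charge +1): no H
  1 × O: 1 H
  1 × O (charge -1): no H
  Total hydrogens = 13.
Molecular formula: C9H13FN2O4

C9H13FN2O4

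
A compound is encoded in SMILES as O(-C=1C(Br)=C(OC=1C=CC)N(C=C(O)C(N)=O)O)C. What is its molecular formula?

C11H13BrN2O5

Heavy atoms from the SMILES: 1 Br, 11 C, 2 N, 5 O.
Implicit hydrogens by atom environment:
  4 × C (aromatic): no H
  3 × C: 1 H each → 3
  2 × C: 3 H each → 6
  2 × C: no H
  2 × O: 1 H each → 2
  2 × O: no H
  1 × Br: no H
  1 × N: 2 H
  1 × N: no H
  1 × O (aromatic): no H
  Total hydrogens = 13.
Molecular formula: C11H13BrN2O5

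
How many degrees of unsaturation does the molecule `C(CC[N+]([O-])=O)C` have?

Molecular formula from the SMILES: C4H9NO2.
DoU = (2C + 2 + N − H − X)/2 = (2·4 + 2 + 1 − 9 − 0)/2 = 2/2 = 1.
(Structurally: 0 ring(s) + 1 π bond(s) = 1.)

1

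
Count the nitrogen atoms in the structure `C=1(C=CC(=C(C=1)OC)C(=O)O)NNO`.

The symbol for nitrogen appears 2 times in the SMILES.

2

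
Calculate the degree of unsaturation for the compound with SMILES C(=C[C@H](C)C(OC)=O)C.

Molecular formula from the SMILES: C7H12O2.
DoU = (2C + 2 + N − H − X)/2 = (2·7 + 2 + 0 − 12 − 0)/2 = 4/2 = 2.
(Structurally: 0 ring(s) + 2 π bond(s) = 2.)

2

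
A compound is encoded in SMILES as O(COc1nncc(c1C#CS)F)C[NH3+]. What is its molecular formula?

Heavy atoms from the SMILES: 8 C, 1 F, 3 N, 2 O, 1 S.
Implicit hydrogens by atom environment:
  3 × C (aromatic): no H
  2 × C: 2 H each → 4
  2 × C: no H
  2 × N (aromatic): no H
  2 × O: no H
  1 × C (aromatic): 1 H
  1 × F: no H
  1 × N (charge +1): 3 H
  1 × S: 1 H
  Total hydrogens = 9.
Net charge +1.
Molecular formula: C8H9FN3O2S+

C8H9FN3O2S+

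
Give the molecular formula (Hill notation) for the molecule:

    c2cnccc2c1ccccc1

C11H9N

Heavy atoms from the SMILES: 11 C, 1 N.
Implicit hydrogens by atom environment:
  9 × C (aromatic): 1 H each → 9
  2 × C (aromatic): no H
  1 × N (aromatic): no H
  Total hydrogens = 9.
Molecular formula: C11H9N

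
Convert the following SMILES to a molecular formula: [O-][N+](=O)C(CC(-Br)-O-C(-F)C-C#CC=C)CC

Heavy atoms from the SMILES: 1 Br, 11 C, 1 F, 1 N, 3 O.
Implicit hydrogens by atom environment:
  4 × C: 2 H each → 8
  4 × C: 1 H each → 4
  2 × C: no H
  2 × O: no H
  1 × Br: no H
  1 × C: 3 H
  1 × F: no H
  1 × N (charge +1): no H
  1 × O (charge -1): no H
  Total hydrogens = 15.
Molecular formula: C11H15BrFNO3

C11H15BrFNO3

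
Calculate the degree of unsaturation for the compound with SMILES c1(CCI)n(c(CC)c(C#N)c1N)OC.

Molecular formula from the SMILES: C10H14IN3O.
DoU = (2C + 2 + N − H − X)/2 = (2·10 + 2 + 3 − 14 − 1)/2 = 10/2 = 5.
(Structurally: 1 ring(s) + 4 π bond(s) = 5.)

5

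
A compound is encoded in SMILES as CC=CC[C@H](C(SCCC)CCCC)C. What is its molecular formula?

Heavy atoms from the SMILES: 14 C, 1 S.
Implicit hydrogens by atom environment:
  6 × C: 2 H each → 12
  4 × C: 3 H each → 12
  4 × C: 1 H each → 4
  1 × S: no H
  Total hydrogens = 28.
Molecular formula: C14H28S

C14H28S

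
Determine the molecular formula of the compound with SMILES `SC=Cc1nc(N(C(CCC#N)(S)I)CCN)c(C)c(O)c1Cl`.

C14H18ClIN4OS2

Heavy atoms from the SMILES: 14 C, 1 Cl, 1 I, 4 N, 1 O, 2 S.
Implicit hydrogens by atom environment:
  5 × C (aromatic): no H
  4 × C: 2 H each → 8
  2 × C: 1 H each → 2
  2 × C: no H
  2 × N: no H
  2 × S: 1 H each → 2
  1 × C: 3 H
  1 × Cl: no H
  1 × I: no H
  1 × N: 2 H
  1 × N (aromatic): no H
  1 × O: 1 H
  Total hydrogens = 18.
Molecular formula: C14H18ClIN4OS2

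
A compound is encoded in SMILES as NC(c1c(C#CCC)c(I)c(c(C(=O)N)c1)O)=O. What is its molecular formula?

Heavy atoms from the SMILES: 12 C, 1 I, 2 N, 3 O.
Implicit hydrogens by atom environment:
  5 × C (aromatic): no H
  4 × C: no H
  2 × N: 2 H each → 4
  2 × O: no H
  1 × C: 3 H
  1 × C: 2 H
  1 × C (aromatic): 1 H
  1 × I: no H
  1 × O: 1 H
  Total hydrogens = 11.
Molecular formula: C12H11IN2O3

C12H11IN2O3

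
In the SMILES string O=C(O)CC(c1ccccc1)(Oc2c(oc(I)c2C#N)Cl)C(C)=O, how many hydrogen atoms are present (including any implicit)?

11

Hydrogens are implicit in SMILES; fill each atom to its normal valence:
  5 × C (aromatic): 1 H each → 5
  5 × C (aromatic): no H
  4 × C: no H
  3 × O: no H
  1 × C: 3 H
  1 × C: 2 H
  1 × Cl: no H
  1 × I: no H
  1 × N: no H
  1 × O: 1 H
  1 × O (aromatic): no H
  Total hydrogens = 11.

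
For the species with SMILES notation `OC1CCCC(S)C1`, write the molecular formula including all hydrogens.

Heavy atoms from the SMILES: 6 C, 1 O, 1 S.
Implicit hydrogens by atom environment:
  4 × C: 2 H each → 8
  2 × C: 1 H each → 2
  1 × O: 1 H
  1 × S: 1 H
  Total hydrogens = 12.
Molecular formula: C6H12OS

C6H12OS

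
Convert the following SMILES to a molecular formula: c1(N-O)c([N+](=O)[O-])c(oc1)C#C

Heavy atoms from the SMILES: 6 C, 2 N, 4 O.
Implicit hydrogens by atom environment:
  3 × C (aromatic): no H
  1 × C (aromatic): 1 H
  1 × C: 1 H
  1 × C: no H
  1 × N: 1 H
  1 × N (charge +1): no H
  1 × O: 1 H
  1 × O (aromatic): no H
  1 × O: no H
  1 × O (charge -1): no H
  Total hydrogens = 4.
Molecular formula: C6H4N2O4

C6H4N2O4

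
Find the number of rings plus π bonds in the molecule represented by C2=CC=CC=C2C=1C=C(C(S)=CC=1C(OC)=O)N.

9

Molecular formula from the SMILES: C14H13NO2S.
DoU = (2C + 2 + N − H − X)/2 = (2·14 + 2 + 1 − 13 − 0)/2 = 18/2 = 9.
(Structurally: 2 ring(s) + 7 π bond(s) = 9.)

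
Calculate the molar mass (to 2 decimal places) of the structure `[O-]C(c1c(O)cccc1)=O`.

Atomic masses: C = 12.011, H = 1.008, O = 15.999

Molecular formula: C7H5O3-.
M = 7×12.011 + 5×1.008 + 3×15.999 = 137.11 g/mol.

137.11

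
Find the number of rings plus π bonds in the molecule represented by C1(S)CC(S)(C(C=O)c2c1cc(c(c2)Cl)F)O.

6

Molecular formula from the SMILES: C11H10ClFO2S2.
DoU = (2C + 2 + N − H − X)/2 = (2·11 + 2 + 0 − 10 − 2)/2 = 12/2 = 6.
(Structurally: 2 ring(s) + 4 π bond(s) = 6.)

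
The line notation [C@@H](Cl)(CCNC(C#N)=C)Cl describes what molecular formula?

C6H8Cl2N2

Heavy atoms from the SMILES: 6 C, 2 Cl, 2 N.
Implicit hydrogens by atom environment:
  3 × C: 2 H each → 6
  2 × C: no H
  2 × Cl: no H
  1 × C: 1 H
  1 × N: 1 H
  1 × N: no H
  Total hydrogens = 8.
Molecular formula: C6H8Cl2N2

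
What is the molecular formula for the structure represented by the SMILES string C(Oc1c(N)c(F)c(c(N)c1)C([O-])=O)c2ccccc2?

C14H12FN2O3-

Heavy atoms from the SMILES: 14 C, 1 F, 2 N, 3 O.
Implicit hydrogens by atom environment:
  6 × C (aromatic): 1 H each → 6
  6 × C (aromatic): no H
  2 × N: 2 H each → 4
  2 × O: no H
  1 × C: 2 H
  1 × C: no H
  1 × F: no H
  1 × O (charge -1): no H
  Total hydrogens = 12.
Net charge -1.
Molecular formula: C14H12FN2O3-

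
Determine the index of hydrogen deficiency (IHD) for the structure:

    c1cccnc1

Molecular formula from the SMILES: C5H5N.
DoU = (2C + 2 + N − H − X)/2 = (2·5 + 2 + 1 − 5 − 0)/2 = 8/2 = 4.
(Structurally: 1 ring(s) + 3 π bond(s) = 4.)

4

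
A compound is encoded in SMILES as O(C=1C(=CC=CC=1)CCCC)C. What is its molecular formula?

C11H16O

Heavy atoms from the SMILES: 11 C, 1 O.
Implicit hydrogens by atom environment:
  4 × C (aromatic): 1 H each → 4
  3 × C: 2 H each → 6
  2 × C: 3 H each → 6
  2 × C (aromatic): no H
  1 × O: no H
  Total hydrogens = 16.
Molecular formula: C11H16O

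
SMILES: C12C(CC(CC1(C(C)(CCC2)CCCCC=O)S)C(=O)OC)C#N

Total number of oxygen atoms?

The symbol for oxygen appears 3 times in the SMILES.

3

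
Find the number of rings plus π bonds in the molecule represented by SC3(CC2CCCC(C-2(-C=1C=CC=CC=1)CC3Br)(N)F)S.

6

Molecular formula from the SMILES: C16H21BrFNS2.
DoU = (2C + 2 + N − H − X)/2 = (2·16 + 2 + 1 − 21 − 2)/2 = 12/2 = 6.
(Structurally: 3 ring(s) + 3 π bond(s) = 6.)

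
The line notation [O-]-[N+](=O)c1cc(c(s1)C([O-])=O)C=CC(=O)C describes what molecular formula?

Heavy atoms from the SMILES: 9 C, 1 N, 5 O, 1 S.
Implicit hydrogens by atom environment:
  3 × C (aromatic): no H
  3 × O: no H
  2 × C: 1 H each → 2
  2 × C: no H
  2 × O (charge -1): no H
  1 × C: 3 H
  1 × C (aromatic): 1 H
  1 × N (charge +1): no H
  1 × S (aromatic): no H
  Total hydrogens = 6.
Net charge -1.
Molecular formula: C9H6NO5S-

C9H6NO5S-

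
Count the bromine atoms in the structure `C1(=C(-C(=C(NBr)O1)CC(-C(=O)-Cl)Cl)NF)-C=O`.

1

The symbol for bromine appears 1 time in the SMILES.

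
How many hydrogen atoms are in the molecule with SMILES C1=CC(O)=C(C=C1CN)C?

11

Hydrogens are implicit in SMILES; fill each atom to its normal valence:
  3 × C (aromatic): 1 H each → 3
  3 × C (aromatic): no H
  1 × C: 3 H
  1 × C: 2 H
  1 × N: 2 H
  1 × O: 1 H
  Total hydrogens = 11.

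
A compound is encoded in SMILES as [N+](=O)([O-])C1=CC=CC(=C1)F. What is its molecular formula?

Heavy atoms from the SMILES: 6 C, 1 F, 1 N, 2 O.
Implicit hydrogens by atom environment:
  4 × C (aromatic): 1 H each → 4
  2 × C (aromatic): no H
  1 × F: no H
  1 × N (charge +1): no H
  1 × O: no H
  1 × O (charge -1): no H
  Total hydrogens = 4.
Molecular formula: C6H4FNO2

C6H4FNO2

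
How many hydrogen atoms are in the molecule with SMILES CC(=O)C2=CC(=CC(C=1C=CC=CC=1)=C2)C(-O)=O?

Hydrogens are implicit in SMILES; fill each atom to its normal valence:
  8 × C (aromatic): 1 H each → 8
  4 × C (aromatic): no H
  2 × C: no H
  2 × O: no H
  1 × C: 3 H
  1 × O: 1 H
  Total hydrogens = 12.

12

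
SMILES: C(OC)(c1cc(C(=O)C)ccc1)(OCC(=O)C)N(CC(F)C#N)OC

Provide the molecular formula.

Heavy atoms from the SMILES: 17 C, 1 F, 2 N, 5 O.
Implicit hydrogens by atom environment:
  5 × O: no H
  4 × C: 3 H each → 12
  4 × C (aromatic): 1 H each → 4
  4 × C: no H
  2 × C: 2 H each → 4
  2 × C (aromatic): no H
  2 × N: no H
  1 × C: 1 H
  1 × F: no H
  Total hydrogens = 21.
Molecular formula: C17H21FN2O5

C17H21FN2O5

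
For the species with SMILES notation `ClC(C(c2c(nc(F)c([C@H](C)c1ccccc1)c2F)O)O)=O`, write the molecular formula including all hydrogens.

C15H12ClF2NO3

Heavy atoms from the SMILES: 15 C, 1 Cl, 2 F, 1 N, 3 O.
Implicit hydrogens by atom environment:
  6 × C (aromatic): no H
  5 × C (aromatic): 1 H each → 5
  2 × C: 1 H each → 2
  2 × F: no H
  2 × O: 1 H each → 2
  1 × C: 3 H
  1 × C: no H
  1 × Cl: no H
  1 × N (aromatic): no H
  1 × O: no H
  Total hydrogens = 12.
Molecular formula: C15H12ClF2NO3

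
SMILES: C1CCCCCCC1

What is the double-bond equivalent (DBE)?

Molecular formula from the SMILES: C8H16.
DoU = (2C + 2 + N − H − X)/2 = (2·8 + 2 + 0 − 16 − 0)/2 = 2/2 = 1.
(Structurally: 1 ring(s) + 0 π bond(s) = 1.)

1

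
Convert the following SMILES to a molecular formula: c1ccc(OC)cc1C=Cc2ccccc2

Heavy atoms from the SMILES: 15 C, 1 O.
Implicit hydrogens by atom environment:
  9 × C (aromatic): 1 H each → 9
  3 × C (aromatic): no H
  2 × C: 1 H each → 2
  1 × C: 3 H
  1 × O: no H
  Total hydrogens = 14.
Molecular formula: C15H14O

C15H14O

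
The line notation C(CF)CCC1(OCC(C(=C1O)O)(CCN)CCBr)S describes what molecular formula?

C13H23BrFNO3S

Heavy atoms from the SMILES: 1 Br, 13 C, 1 F, 1 N, 3 O, 1 S.
Implicit hydrogens by atom environment:
  9 × C: 2 H each → 18
  4 × C: no H
  2 × O: 1 H each → 2
  1 × Br: no H
  1 × F: no H
  1 × N: 2 H
  1 × O: no H
  1 × S: 1 H
  Total hydrogens = 23.
Molecular formula: C13H23BrFNO3S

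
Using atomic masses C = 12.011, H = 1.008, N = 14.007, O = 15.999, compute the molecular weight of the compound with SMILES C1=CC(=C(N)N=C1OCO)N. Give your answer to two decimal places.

Molecular formula: C6H9N3O2.
M = 6×12.011 + 9×1.008 + 3×14.007 + 2×15.999 = 155.16 g/mol.

155.16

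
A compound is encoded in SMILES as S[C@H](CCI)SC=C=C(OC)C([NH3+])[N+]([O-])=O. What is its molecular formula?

Heavy atoms from the SMILES: 8 C, 1 I, 2 N, 3 O, 2 S.
Implicit hydrogens by atom environment:
  3 × C: 1 H each → 3
  2 × C: 2 H each → 4
  2 × C: no H
  2 × O: no H
  1 × C: 3 H
  1 × I: no H
  1 × N (charge +1): 3 H
  1 × N (charge +1): no H
  1 × O (charge -1): no H
  1 × S: 1 H
  1 × S: no H
  Total hydrogens = 14.
Net charge +1.
Molecular formula: C8H14IN2O3S2+

C8H14IN2O3S2+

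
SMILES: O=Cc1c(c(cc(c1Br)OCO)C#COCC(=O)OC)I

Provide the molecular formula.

Heavy atoms from the SMILES: 1 Br, 13 C, 1 I, 6 O.
Implicit hydrogens by atom environment:
  5 × C (aromatic): no H
  5 × O: no H
  3 × C: no H
  2 × C: 2 H each → 4
  1 × Br: no H
  1 × C: 3 H
  1 × C (aromatic): 1 H
  1 × C: 1 H
  1 × I: no H
  1 × O: 1 H
  Total hydrogens = 10.
Molecular formula: C13H10BrIO6

C13H10BrIO6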